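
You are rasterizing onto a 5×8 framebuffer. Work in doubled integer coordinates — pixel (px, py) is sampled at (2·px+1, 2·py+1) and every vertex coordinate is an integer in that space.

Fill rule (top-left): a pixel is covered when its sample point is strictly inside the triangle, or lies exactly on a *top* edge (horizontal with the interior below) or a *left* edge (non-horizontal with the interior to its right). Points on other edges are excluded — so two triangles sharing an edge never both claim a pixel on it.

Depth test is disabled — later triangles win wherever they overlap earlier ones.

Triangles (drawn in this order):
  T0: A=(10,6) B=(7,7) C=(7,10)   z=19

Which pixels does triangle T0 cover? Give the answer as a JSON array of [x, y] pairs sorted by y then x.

T0:
  2·area = 9  (B↔C swapped to make it positive)
  edge (10, 6)→(7, 10): d=(-3,4) right/bottom  bias=-1
  edge (7, 10)→(7, 7): d=(0,-3) top-left  bias=+0
  edge (7, 7)→(10, 6): d=(3,-1) top-left  bias=+0
    (3,0)@(7, 1): e=[27,0,-18] → ·  [on edge]
    (3,1)@(7, 3): e=[21,0,-12] → ·  [on edge]
    (3,2)@(7, 5): e=[15,0,-6] → ·  [on edge]
    (3,3)@(7, 7): e=[9,0,0] → #  [on edge]
    (4,3)@(9, 7): e=[1,6,2] → #
    (0,4)@(1, 9): e=[27,-18,0] → ·  [on edge]
    (3,4)@(7, 9): e=[3,0,6] → #  [on edge]
    (4,4)@(9, 9): e=[-5,6,8] → ·
    (3,5)@(7, 11): e=[-3,0,12] → ·  [on edge]
    (3,6)@(7, 13): e=[-9,0,18] → ·  [on edge]
    (3,7)@(7, 15): e=[-15,0,24] → ·  [on edge]
  covered (3 px):
    · · · · ·
    · · · · ·
    · · · · ·
    · · · # #
    · · · # ·
    · · · · ·
    · · · · ·
    · · · · ·

Answer: [[3,3],[4,3],[3,4]]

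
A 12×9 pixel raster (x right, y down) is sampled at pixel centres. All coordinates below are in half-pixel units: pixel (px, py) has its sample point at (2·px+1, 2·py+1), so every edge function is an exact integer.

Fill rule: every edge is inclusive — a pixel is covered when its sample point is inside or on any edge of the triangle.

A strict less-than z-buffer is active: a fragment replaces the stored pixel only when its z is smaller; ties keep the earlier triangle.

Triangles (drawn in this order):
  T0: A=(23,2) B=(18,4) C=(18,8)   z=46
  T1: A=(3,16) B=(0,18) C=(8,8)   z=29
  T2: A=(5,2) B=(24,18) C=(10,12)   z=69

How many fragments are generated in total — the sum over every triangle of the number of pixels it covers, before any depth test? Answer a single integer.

T0:
  2·area = 20  (B↔C swapped to make it positive)
  edge (23, 2)→(18, 8): d=(-5,6) inclusive
  edge (18, 8)→(18, 4): d=(0,-4) inclusive
  edge (18, 4)→(23, 2): d=(5,-2) inclusive
    (10,1)@(21, 3): e=[7,12,1] → █
    (11,1)@(23, 3): e=[-5,20,5] → ·
    (9,2)@(19, 5): e=[9,4,7] → █
    (10,2)@(21, 5): e=[-3,12,11] → ·
    (9,3)@(19, 7): e=[-1,4,17] → ·
  covered (2 px):
    · · · · · · · · · · · ·
    · · · · · · · · · · █ ·
    · · · · · · · · · █ · ·
    · · · · · · · · · · · ·
    · · · · · · · · · · · ·
    · · · · · · · · · · · ·
    · · · · · · · · · · · ·
    · · · · · · · · · · · ·
    · · · · · · · · · · · ·
T1:
  2·area = 14
  edge (3, 16)→(0, 18): d=(-3,2) inclusive
  edge (0, 18)→(8, 8): d=(8,-10) inclusive
  edge (8, 8)→(3, 16): d=(-5,8) inclusive
    (1,7)@(3, 15): e=[3,6,5] → █
    (2,7)@(5, 15): e=[-1,26,-11] → ·
    (0,8)@(1, 17): e=[1,2,11] → █
    (1,8)@(3, 17): e=[-3,22,-5] → ·
  covered (2 px):
    · · · · · · · · · · · ·
    · · · · · · · · · · · ·
    · · · · · · · · · · · ·
    · · · · · · · · · · · ·
    · · · · · · · · · · · ·
    · · · · · · · · · · · ·
    · · · · · · · · · · · ·
    · █ · · · · · · · · · ·
    █ · · · · · · · · · · ·
T2:
  2·area = 110
  edge (5, 2)→(24, 18): d=(19,16) inclusive
  edge (24, 18)→(10, 12): d=(-14,-6) inclusive
  edge (10, 12)→(5, 2): d=(-5,-10) inclusive
    (3,2)@(7, 5): e=[25,80,5] → █
    (4,2)@(9, 5): e=[-7,92,25] → ·
    (3,3)@(7, 7): e=[63,52,-5] → ·
    (4,3)@(9, 7): e=[31,64,15] → █
    (5,3)@(11, 7): e=[-1,76,35] → ·
    (1,4)@(3, 9): e=[165,0,-55] → ·  [on edge]
    (4,4)@(9, 9): e=[69,36,5] → █
    (5,4)@(11, 9): e=[37,48,25] → █
    (6,4)@(13, 9): e=[5,60,45] → █
    (7,4)@(15, 9): e=[-27,72,65] → ·
    (4,5)@(9, 11): e=[107,8,-5] → ·
    (5,5)@(11, 11): e=[75,20,15] → █
    (8,7)@(17, 15): e=[55,0,55] → █  [on edge]
  covered (13 px):
    · · · · · · · · · · · ·
    · · · · · · · · · · · ·
    · · · █ · · · · · · · ·
    · · · · █ · · · · · · ·
    · · · · █ █ █ · · · · ·
    · · · · · █ █ █ · · · ·
    · · · · · · █ █ █ · · ·
    · · · · · · · · █ █ · ·
    · · · · · · · · · · · ·

Result: 17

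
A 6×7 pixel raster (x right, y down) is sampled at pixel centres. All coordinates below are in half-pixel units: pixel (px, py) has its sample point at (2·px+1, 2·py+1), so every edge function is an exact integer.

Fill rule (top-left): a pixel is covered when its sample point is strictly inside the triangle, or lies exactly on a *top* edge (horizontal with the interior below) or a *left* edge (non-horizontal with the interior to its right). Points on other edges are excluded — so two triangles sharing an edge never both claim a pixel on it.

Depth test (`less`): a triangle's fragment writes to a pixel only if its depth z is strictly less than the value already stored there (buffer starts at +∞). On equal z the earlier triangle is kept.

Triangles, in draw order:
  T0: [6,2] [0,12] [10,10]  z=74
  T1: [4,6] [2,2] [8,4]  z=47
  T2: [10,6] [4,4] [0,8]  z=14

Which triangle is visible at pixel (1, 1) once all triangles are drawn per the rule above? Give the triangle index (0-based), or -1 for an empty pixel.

T0:
  2·area = 88  (B↔C swapped to make it positive)
  edge (6, 2)→(10, 10): d=(4,8) right/bottom  bias=-1
  edge (10, 10)→(0, 12): d=(-10,2) right/bottom  bias=-1
  edge (0, 12)→(6, 2): d=(6,-10) top-left  bias=+0
    (2,2)@(5, 5): e=[20,60,8] → #
    (3,2)@(7, 5): e=[4,56,28] → #
    (4,2)@(9, 5): e=[-12,52,48] → ·
    (1,3)@(3, 7): e=[44,44,0] → #  [on edge]
    (4,3)@(9, 7): e=[-4,32,60] → ·
    (1,4)@(3, 9): e=[52,24,12] → #
    (4,4)@(9, 9): e=[4,12,72] → #
    (5,4)@(11, 9): e=[-12,8,92] → ·
    (0,5)@(1, 11): e=[76,8,4] → #
    (2,5)@(5, 11): e=[44,0,44] → ·  [on edge]
    (3,5)@(7, 11): e=[28,-4,64] → ·
    (4,5)@(9, 11): e=[12,-8,84] → ·
  covered (11 px):
    · · · · · ·
    · · · · · ·
    · · # # · ·
    · # # # · ·
    · # # # # ·
    # # · · · ·
    · · · · · ·
T1:
  2·area = 20
  edge (4, 6)→(2, 2): d=(-2,-4) top-left  bias=+0
  edge (2, 2)→(8, 4): d=(6,2) right/bottom  bias=-1
  edge (8, 4)→(4, 6): d=(-4,2) right/bottom  bias=-1
    (1,1)@(3, 3): e=[2,4,14] → #
    (2,1)@(5, 3): e=[10,0,10] → ·  [on edge]
    (1,2)@(3, 5): e=[-2,16,6] → ·
    (2,2)@(5, 5): e=[6,12,2] → #
    (3,2)@(7, 5): e=[14,8,-2] → ·
    (5,2)@(11, 5): e=[30,0,-10] → ·  [on edge]
    (2,3)@(5, 7): e=[2,24,-6] → ·
  covered (2 px):
    · · · · · ·
    · # · · · ·
    · · # · · ·
    · · · · · ·
    · · · · · ·
    · · · · · ·
    · · · · · ·
T2:
  2·area = 32  (B↔C swapped to make it positive)
  edge (10, 6)→(0, 8): d=(-10,2) right/bottom  bias=-1
  edge (0, 8)→(4, 4): d=(4,-4) top-left  bias=+0
  edge (4, 4)→(10, 6): d=(6,2) right/bottom  bias=-1
    (3,0)@(7, 1): e=[56,0,-24] → ·  [on edge]
    (0,1)@(1, 3): e=[48,-16,0] → ·  [on edge]
    (2,1)@(5, 3): e=[40,0,-8] → ·  [on edge]
    (1,2)@(3, 5): e=[24,0,8] → #  [on edge]
    (2,2)@(5, 5): e=[20,8,4] → #
    (3,2)@(7, 5): e=[16,16,0] → ·  [on edge]
    (0,3)@(1, 7): e=[8,0,24] → #  [on edge]
    (2,3)@(5, 7): e=[0,16,16] → ·  [on edge]
    (0,4)@(1, 9): e=[-12,8,36] → ·
    (1,4)@(3, 9): e=[-16,16,32] → ·
  covered (4 px):
    · · · · · ·
    · · · · · ·
    · # # · · ·
    # # · · · ·
    · · · · · ·
    · · · · · ·
    · · · · · ·

Z-buffer (winner per pixel, '.' = empty):
  . . . . . .
  . 1 . . . .
  . 2 2 0 . .
  2 2 0 0 . .
  . 0 0 0 0 .
  0 0 . . . .
  . . . . . .

Answer: 1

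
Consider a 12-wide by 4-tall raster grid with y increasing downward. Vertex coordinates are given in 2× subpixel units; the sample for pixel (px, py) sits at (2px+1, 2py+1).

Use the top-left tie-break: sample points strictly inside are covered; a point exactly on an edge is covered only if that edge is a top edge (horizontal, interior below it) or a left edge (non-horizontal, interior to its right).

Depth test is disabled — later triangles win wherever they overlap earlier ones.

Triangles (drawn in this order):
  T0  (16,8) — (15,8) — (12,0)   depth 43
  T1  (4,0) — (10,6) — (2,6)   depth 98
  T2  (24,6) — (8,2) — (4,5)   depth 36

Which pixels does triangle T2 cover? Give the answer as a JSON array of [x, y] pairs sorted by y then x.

T0:
  2·area = 8
  edge (16, 8)→(15, 8): d=(-1,0) right/bottom  bias=-1
  edge (15, 8)→(12, 0): d=(-3,-8) top-left  bias=+0
  edge (12, 0)→(16, 8): d=(4,8) right/bottom  bias=-1
    (7,3)@(15, 7): e=[1,3,4] → █
    (8,3)@(17, 7): e=[1,19,-12] → ·
  covered (1 px):
    · · · · · · · · · · · ·
    · · · · · · · · · · · ·
    · · · · · · · · · · · ·
    · · · · · · · █ · · · ·
T1:
  2·area = 48
  edge (4, 0)→(10, 6): d=(6,6) right/bottom  bias=-1
  edge (10, 6)→(2, 6): d=(-8,0) right/bottom  bias=-1
  edge (2, 6)→(4, 0): d=(2,-6) top-left  bias=+0
    (2,0)@(5, 1): e=[0,40,8] → ·  [on edge]
    (1,1)@(3, 3): e=[24,24,0] → █  [on edge]
    (2,1)@(5, 3): e=[12,24,12] → █
    (3,1)@(7, 3): e=[0,24,24] → ·  [on edge]
    (1,2)@(3, 5): e=[36,8,4] → █
    (3,2)@(7, 5): e=[12,8,28] → █
    (4,2)@(9, 5): e=[0,8,40] → ·  [on edge]
    (1,3)@(3, 7): e=[48,-8,8] → ·
    (2,3)@(5, 7): e=[36,-8,20] → ·
    (3,3)@(7, 7): e=[24,-8,32] → ·
    (5,3)@(11, 7): e=[0,-8,56] → ·  [on edge]
  covered (5 px):
    · · · · · · · · · · · ·
    · █ █ · · · · · · · · ·
    · █ █ █ · · · · · · · ·
    · · · · · · · · · · · ·
T2:
  2·area = 64  (B↔C swapped to make it positive)
  edge (24, 6)→(4, 5): d=(-20,-1) top-left  bias=+0
  edge (4, 5)→(8, 2): d=(4,-3) top-left  bias=+0
  edge (8, 2)→(24, 6): d=(16,4) right/bottom  bias=-1
    (3,1)@(7, 3): e=[43,1,20] → █
    (4,1)@(9, 3): e=[45,7,12] → █
    (5,1)@(11, 3): e=[47,13,4] → █
    (6,1)@(13, 3): e=[49,19,-4] → ·
    (2,2)@(5, 5): e=[1,3,60] → █
    (6,2)@(13, 5): e=[9,27,28] → █
    (7,2)@(15, 5): e=[11,33,20] → █
    (8,2)@(17, 5): e=[13,39,12] → █
    (9,2)@(19, 5): e=[15,45,4] → █
    (10,2)@(21, 5): e=[17,51,-4] → ·
    (2,3)@(5, 7): e=[-39,11,92] → ·
    (3,3)@(7, 7): e=[-37,17,84] → ·
  covered (11 px):
    · · · · · · · · · · · ·
    · · · █ █ █ · · · · · ·
    · · █ █ █ █ █ █ █ █ · ·
    · · · · · · · · · · · ·

Result: [[3,1],[4,1],[5,1],[2,2],[3,2],[4,2],[5,2],[6,2],[7,2],[8,2],[9,2]]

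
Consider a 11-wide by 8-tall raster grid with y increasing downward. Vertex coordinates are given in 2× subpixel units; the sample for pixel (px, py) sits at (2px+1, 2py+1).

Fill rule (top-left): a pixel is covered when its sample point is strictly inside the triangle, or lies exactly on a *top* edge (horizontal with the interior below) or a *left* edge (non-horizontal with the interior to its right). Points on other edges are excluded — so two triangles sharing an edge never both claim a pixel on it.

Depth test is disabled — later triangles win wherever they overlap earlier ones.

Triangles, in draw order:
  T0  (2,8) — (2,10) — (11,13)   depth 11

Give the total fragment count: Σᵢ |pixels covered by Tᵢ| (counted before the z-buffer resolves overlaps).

T0:
  2·area = 18  (B↔C swapped to make it positive)
  edge (2, 8)→(11, 13): d=(9,5) right/bottom  bias=-1
  edge (11, 13)→(2, 10): d=(-9,-3) top-left  bias=+0
  edge (2, 10)→(2, 8): d=(0,-2) top-left  bias=+0
    (1,4)@(3, 9): e=[4,12,2] → X
    (2,4)@(5, 9): e=[-6,18,6] → .
    (1,5)@(3, 11): e=[22,-6,2] → .
    (2,5)@(5, 11): e=[12,0,6] → X  [on edge]
    (3,5)@(7, 11): e=[2,6,10] → X
    (4,5)@(9, 11): e=[-8,12,14] → .
    (2,6)@(5, 13): e=[30,-18,6] → .
    (3,6)@(7, 13): e=[20,-12,10] → .
    (5,6)@(11, 13): e=[0,0,18] → .  [on edge]
    (8,7)@(17, 15): e=[-12,0,30] → .  [on edge]
  covered (3 px):
    . . . . . . . . . . .
    . . . . . . . . . . .
    . . . . . . . . . . .
    . . . . . . . . . . .
    . X . . . . . . . . .
    . . X X . . . . . . .
    . . . . . . . . . . .
    . . . . . . . . . . .

Result: 3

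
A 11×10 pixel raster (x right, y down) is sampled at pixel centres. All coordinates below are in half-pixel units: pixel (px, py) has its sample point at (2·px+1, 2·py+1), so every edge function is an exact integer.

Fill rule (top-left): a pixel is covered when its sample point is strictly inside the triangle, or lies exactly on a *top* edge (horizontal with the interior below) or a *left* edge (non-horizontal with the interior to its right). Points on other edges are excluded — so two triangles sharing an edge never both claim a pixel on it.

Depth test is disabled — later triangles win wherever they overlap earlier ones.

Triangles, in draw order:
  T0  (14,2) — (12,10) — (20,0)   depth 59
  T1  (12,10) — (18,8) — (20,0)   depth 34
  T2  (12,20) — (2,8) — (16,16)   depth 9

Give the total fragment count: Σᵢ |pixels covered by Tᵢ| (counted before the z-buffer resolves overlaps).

T0:
  2·area = 44  (B↔C swapped to make it positive)
  edge (14, 2)→(20, 0): d=(6,-2) top-left  bias=+0
  edge (20, 0)→(12, 10): d=(-8,10) right/bottom  bias=-1
  edge (12, 10)→(14, 2): d=(2,-8) top-left  bias=+0
    (8,0)@(17, 1): e=[0,22,22] → X  [on edge]
    (9,0)@(19, 1): e=[4,2,38] → X
    (10,0)@(21, 1): e=[8,-18,54] → .
    (5,1)@(11, 3): e=[0,66,-22] → .  [on edge]
    (7,1)@(15, 3): e=[8,26,10] → X
    (9,1)@(19, 3): e=[16,-14,42] → .
    (2,2)@(5, 5): e=[0,110,-66] → .  [on edge]
    (7,2)@(15, 5): e=[20,10,14] → X
    (8,2)@(17, 5): e=[24,-10,30] → .
    (6,3)@(13, 7): e=[28,14,2] → X
    (7,3)@(15, 7): e=[32,-6,18] → .
    (6,4)@(13, 9): e=[40,-2,6] → .
  covered (6 px):
    . . . . . . . . X X .
    . . . . . . . X X . .
    . . . . . . . X . . .
    . . . . . . X . . . .
    . . . . . . . . . . .
    . . . . . . . . . . .
    . . . . . . . . . . .
    . . . . . . . . . . .
    . . . . . . . . . . .
    . . . . . . . . . . .
T1:
  2·area = 44  (B↔C swapped to make it positive)
  edge (12, 10)→(20, 0): d=(8,-10) top-left  bias=+0
  edge (20, 0)→(18, 8): d=(-2,8) right/bottom  bias=-1
  edge (18, 8)→(12, 10): d=(-6,2) right/bottom  bias=-1
    (9,1)@(19, 3): e=[14,2,28] → X
    (10,1)@(21, 3): e=[34,-14,24] → .
    (8,2)@(17, 5): e=[10,14,20] → X
    (9,2)@(19, 5): e=[30,-2,16] → .
    (7,3)@(15, 7): e=[6,26,12] → X
    (9,3)@(19, 7): e=[46,-6,4] → .
    (10,3)@(21, 7): e=[66,-22,0] → .  [on edge]
    (6,4)@(13, 9): e=[2,38,4] → X
    (7,4)@(15, 9): e=[22,22,0] → .  [on edge]
    (8,4)@(17, 9): e=[42,6,-4] → .
    (4,5)@(9, 11): e=[-22,66,0] → .  [on edge]
    (6,5)@(13, 11): e=[18,34,-8] → .
    (1,6)@(3, 13): e=[-66,110,0] → .  [on edge]
  covered (5 px):
    . . . . . . . . . . .
    . . . . . . . . . X .
    . . . . . . . . X . .
    . . . . . . . X X . .
    . . . . . . X . . . .
    . . . . . . . . . . .
    . . . . . . . . . . .
    . . . . . . . . . . .
    . . . . . . . . . . .
    . . . . . . . . . . .
T2:
  2·area = 88
  edge (12, 20)→(2, 8): d=(-10,-12) top-left  bias=+0
  edge (2, 8)→(16, 16): d=(14,8) right/bottom  bias=-1
  edge (16, 16)→(12, 20): d=(-4,4) right/bottom  bias=-1
    (1,4)@(3, 9): e=[2,6,80] → X
    (2,4)@(5, 9): e=[26,-10,72] → .
    (1,5)@(3, 11): e=[-18,34,72] → .
    (2,5)@(5, 11): e=[6,18,64] → X
    (3,5)@(7, 11): e=[30,2,56] → X
    (4,5)@(9, 11): e=[54,-14,48] → .
    (10,5)@(21, 11): e=[198,-110,0] → .  [on edge]
    (2,6)@(5, 13): e=[-14,46,56] → .
    (3,6)@(7, 13): e=[10,30,48] → X
    (4,6)@(9, 13): e=[34,14,40] → X
    (5,6)@(11, 13): e=[58,-2,32] → .
    (9,6)@(19, 13): e=[154,-66,0] → .  [on edge]
    (8,7)@(17, 15): e=[110,-22,0] → .  [on edge]
    (7,8)@(15, 17): e=[66,22,0] → .  [on edge]
    (6,9)@(13, 19): e=[22,66,0] → .  [on edge]
  covered (10 px):
    . . . . . . . . . . .
    . . . . . . . . . . .
    . . . . . . . . . . .
    . . . . . . . . . . .
    . X . . . . . . . . .
    . . X X . . . . . . .
    . . . X X . . . . . .
    . . . . X X X . . . .
    . . . . . X X . . . .
    . . . . . . . . . . .

Final: 21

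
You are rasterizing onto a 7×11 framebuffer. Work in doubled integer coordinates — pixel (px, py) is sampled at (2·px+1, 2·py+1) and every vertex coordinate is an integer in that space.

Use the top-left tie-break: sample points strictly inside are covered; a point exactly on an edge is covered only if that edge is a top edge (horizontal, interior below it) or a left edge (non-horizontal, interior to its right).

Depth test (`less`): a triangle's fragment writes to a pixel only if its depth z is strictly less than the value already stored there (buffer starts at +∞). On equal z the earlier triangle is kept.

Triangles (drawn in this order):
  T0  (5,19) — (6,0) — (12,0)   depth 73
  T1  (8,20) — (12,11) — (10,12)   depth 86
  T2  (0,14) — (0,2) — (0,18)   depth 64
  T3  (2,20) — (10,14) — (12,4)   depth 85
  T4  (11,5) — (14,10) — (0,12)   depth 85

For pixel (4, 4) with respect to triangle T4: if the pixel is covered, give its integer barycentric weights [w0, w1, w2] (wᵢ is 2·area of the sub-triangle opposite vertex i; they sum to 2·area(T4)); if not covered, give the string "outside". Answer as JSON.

T0:
  2·area = 114
  edge (5, 19)→(6, 0): d=(1,-19) top-left  bias=+0
  edge (6, 0)→(12, 0): d=(6,0) top-left  bias=+0
  edge (12, 0)→(5, 19): d=(-7,19) right/bottom  bias=-1
    (3,0)@(7, 1): e=[20,6,88] → #
    (4,0)@(9, 1): e=[58,6,50] → #
    (5,0)@(11, 1): e=[96,6,12] → #
    (6,0)@(13, 1): e=[134,6,-26] → ·
    (3,1)@(7, 3): e=[22,18,74] → #
    (5,1)@(11, 3): e=[98,18,-2] → ·
    (3,2)@(7, 5): e=[24,30,60] → #
    (5,2)@(11, 5): e=[100,30,-16] → ·
    (3,3)@(7, 7): e=[26,42,46] → #
    (5,3)@(11, 7): e=[102,42,-30] → ·
    (3,4)@(7, 9): e=[28,54,32] → #
    (4,4)@(9, 9): e=[66,54,-6] → ·
    (2,9)@(5, 19): e=[0,114,0] → ·  [on edge]
  covered (12 px):
    · · · # # # ·
    · · · # # · ·
    · · · # # · ·
    · · · # # · ·
    · · · # · · ·
    · · · # · · ·
    · · · # · · ·
    · · · · · · ·
    · · · · · · ·
    · · · · · · ·
    · · · · · · ·
T1:
  2·area = 14  (B↔C swapped to make it positive)
  edge (8, 20)→(10, 12): d=(2,-8) top-left  bias=+0
  edge (10, 12)→(12, 11): d=(2,-1) top-left  bias=+0
  edge (12, 11)→(8, 20): d=(-4,9) right/bottom  bias=-1
    (5,6)@(11, 13): e=[10,3,1] → #
    (6,6)@(13, 13): e=[26,5,-17] → ·
    (5,7)@(11, 15): e=[14,7,-7] → ·
    (4,8)@(9, 17): e=[2,9,3] → #
    (5,8)@(11, 17): e=[18,11,-15] → ·
    (4,9)@(9, 19): e=[6,13,-5] → ·
  covered (2 px):
    · · · · · · ·
    · · · · · · ·
    · · · · · · ·
    · · · · · · ·
    · · · · · · ·
    · · · · · · ·
    · · · · · # ·
    · · · · · · ·
    · · · · # · ·
    · · · · · · ·
    · · · · · · ·
T2:
  degenerate (2·area = 0) — covers nothing
T3:
  2·area = 68  (B↔C swapped to make it positive)
  edge (2, 20)→(12, 4): d=(10,-16) top-left  bias=+0
  edge (12, 4)→(10, 14): d=(-2,10) right/bottom  bias=-1
  edge (10, 14)→(2, 20): d=(-8,6) right/bottom  bias=-1
    (5,3)@(11, 7): e=[14,4,50] → #
    (6,3)@(13, 7): e=[46,-16,38] → ·
    (4,4)@(9, 9): e=[2,20,46] → #
    (5,4)@(11, 9): e=[34,0,34] → ·  [on edge]
    (4,5)@(9, 11): e=[22,16,30] → #
    (5,5)@(11, 11): e=[54,-4,18] → ·
    (3,6)@(7, 13): e=[10,32,26] → #
    (5,6)@(11, 13): e=[74,-8,2] → ·
    (3,7)@(7, 15): e=[30,28,10] → #
    (4,7)@(9, 15): e=[62,8,-2] → ·
    (2,8)@(5, 17): e=[18,44,6] → #
    (3,8)@(7, 17): e=[50,24,-6] → ·
    (4,9)@(9, 19): e=[102,0,-34] → ·  [on edge]
  covered (8 px):
    · · · · · · ·
    · · · · · · ·
    · · · · · · ·
    · · · · · # ·
    · · · · # · ·
    · · · · # · ·
    · · · # # · ·
    · · · # · · ·
    · · # · · · ·
    · # · · · · ·
    · · · · · · ·
T4:
  2·area = 76
  edge (11, 5)→(14, 10): d=(3,5) right/bottom  bias=-1
  edge (14, 10)→(0, 12): d=(-14,2) right/bottom  bias=-1
  edge (0, 12)→(11, 5): d=(11,-7) top-left  bias=+0
    (5,2)@(11, 5): e=[0,76,0] → ·  [on edge]
    (4,3)@(9, 7): e=[16,52,8] → #
    (5,3)@(11, 7): e=[6,48,22] → #
    (6,3)@(13, 7): e=[-4,44,36] → ·
    (2,4)@(5, 9): e=[42,32,2] → #
    (3,4)@(7, 9): e=[32,28,16] → #
    (6,4)@(13, 9): e=[2,16,58] → #
    (1,5)@(3, 11): e=[58,8,10] → #
    (3,5)@(7, 11): e=[38,0,38] → ·  [on edge]
    (4,5)@(9, 11): e=[28,-4,52] → ·
    (5,5)@(11, 11): e=[18,-8,66] → ·
    (6,5)@(13, 11): e=[8,-12,80] → ·
  covered (9 px):
    · · · · · · ·
    · · · · · · ·
    · · · · · · ·
    · · · · # # ·
    · · # # # # #
    · # # · · · ·
    · · · · · · ·
    · · · · · · ·
    · · · · · · ·
    · · · · · · ·
    · · · · · · ·

Answer: [24,30,22]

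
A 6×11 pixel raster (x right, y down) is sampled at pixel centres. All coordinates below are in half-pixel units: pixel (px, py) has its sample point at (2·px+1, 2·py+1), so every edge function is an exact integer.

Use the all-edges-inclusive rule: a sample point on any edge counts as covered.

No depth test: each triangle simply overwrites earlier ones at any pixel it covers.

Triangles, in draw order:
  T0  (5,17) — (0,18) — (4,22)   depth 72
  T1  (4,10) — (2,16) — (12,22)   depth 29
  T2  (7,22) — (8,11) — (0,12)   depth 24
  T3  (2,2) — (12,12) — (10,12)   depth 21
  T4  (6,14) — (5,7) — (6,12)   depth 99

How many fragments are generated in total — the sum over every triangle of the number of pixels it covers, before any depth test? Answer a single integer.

T0:
  2·area = 24  (B↔C swapped to make it positive)
  edge (5, 17)→(4, 22): d=(-1,5) inclusive
  edge (4, 22)→(0, 18): d=(-4,-4) inclusive
  edge (0, 18)→(5, 17): d=(5,-1) inclusive
    (3,3)@(7, 7): e=[0,72,-48] → .  [on edge]
    (2,8)@(5, 17): e=[0,24,0] → X  [on edge]
    (3,8)@(7, 17): e=[-10,32,2] → .
    (0,9)@(1, 19): e=[18,0,6] → X  [on edge]
    (1,9)@(3, 19): e=[8,8,8] → X
    (2,9)@(5, 19): e=[-2,16,10] → .
    (0,10)@(1, 21): e=[16,-8,16] → .
    (1,10)@(3, 21): e=[6,0,18] → X  [on edge]
    (2,10)@(5, 21): e=[-4,8,20] → .
  covered (4 px):
    . . . . . .
    . . . . . .
    . . . . . .
    . . . . . .
    . . . . . .
    . . . . . .
    . . . . . .
    . . . . . .
    . . X . . .
    X X . . . .
    . X . . . .
T1:
  2·area = 72  (B↔C swapped to make it positive)
  edge (4, 10)→(12, 22): d=(8,12) inclusive
  edge (12, 22)→(2, 16): d=(-10,-6) inclusive
  edge (2, 16)→(4, 10): d=(2,-6) inclusive
    (3,0)@(7, 1): e=[-108,180,0] → .  [on edge]
    (2,3)@(5, 7): e=[-36,108,0] → .  [on edge]
    (1,6)@(3, 13): e=[36,36,0] → X  [on edge]
    (2,6)@(5, 13): e=[12,48,12] → X
    (3,6)@(7, 13): e=[-12,60,24] → .
    (1,7)@(3, 15): e=[52,16,4] → X
    (3,7)@(7, 15): e=[4,40,28] → X
    (4,7)@(9, 15): e=[-20,52,40] → .
    (1,8)@(3, 17): e=[68,-4,8] → .
    (2,8)@(5, 17): e=[44,8,20] → X
    (4,8)@(9, 17): e=[-4,32,44] → .
    (0,9)@(1, 19): e=[108,-36,0] → .  [on edge]
    (3,9)@(7, 19): e=[36,0,36] → X  [on edge]
  covered (10 px):
    . . . . . .
    . . . . . .
    . . . . . .
    . . . . . .
    . . . . . .
    . . . . . .
    . X X . . .
    . X X X . .
    . . X X . .
    . . . X X .
    . . . . . X
T2:
  2·area = 87  (B↔C swapped to make it positive)
  edge (7, 22)→(0, 12): d=(-7,-10) inclusive
  edge (0, 12)→(8, 11): d=(8,-1) inclusive
  edge (8, 11)→(7, 22): d=(-1,11) inclusive
    (0,6)@(1, 13): e=[3,9,75] → X
    (1,6)@(3, 13): e=[23,11,53] → X
    (2,6)@(5, 13): e=[43,13,31] → X
    (3,6)@(7, 13): e=[63,15,9] → X
    (4,6)@(9, 13): e=[83,17,-13] → .
    (0,7)@(1, 15): e=[-11,25,73] → .
    (1,7)@(3, 15): e=[9,27,51] → X
    (4,7)@(9, 15): e=[69,33,-15] → .
    (1,8)@(3, 17): e=[-5,43,49] → .
    (2,8)@(5, 17): e=[15,45,27] → X
    (4,8)@(9, 17): e=[55,49,-17] → .
    (2,9)@(5, 19): e=[1,61,25] → X
  covered (12 px):
    . . . . . .
    . . . . . .
    . . . . . .
    . . . . . .
    . . . . . .
    . . . . . .
    X X X X . .
    . X X X . .
    . . X X . .
    . . X X . .
    . . . X . .
T3:
  2·area = 20
  edge (2, 2)→(12, 12): d=(10,10) inclusive
  edge (12, 12)→(10, 12): d=(-2,0) inclusive
  edge (10, 12)→(2, 2): d=(-8,-10) inclusive
    (0,0)@(1, 1): e=[0,22,-2] → .  [on edge]
    (1,1)@(3, 3): e=[0,18,2] → X  [on edge]
    (2,1)@(5, 3): e=[-20,18,22] → .
    (1,2)@(3, 5): e=[20,14,-14] → .
    (2,2)@(5, 5): e=[0,14,6] → X  [on edge]
    (3,2)@(7, 5): e=[-20,14,26] → .
    (2,3)@(5, 7): e=[20,10,-10] → .
    (3,3)@(7, 7): e=[0,10,10] → X  [on edge]
    (4,3)@(9, 7): e=[-20,10,30] → .
    (3,4)@(7, 9): e=[20,6,-6] → .
    (4,4)@(9, 9): e=[0,6,14] → X  [on edge]
    (5,4)@(11, 9): e=[-20,6,34] → .
    (5,5)@(11, 11): e=[0,2,18] → X  [on edge]
  covered (5 px):
    . . . . . .
    . X . . . .
    . . X . . .
    . . . X . .
    . . . . X .
    . . . . . X
    . . . . . .
    . . . . . .
    . . . . . .
    . . . . . .
    . . . . . .
T4:
  2·area = 2
  edge (6, 14)→(5, 7): d=(-1,-7) inclusive
  edge (5, 7)→(6, 12): d=(1,5) inclusive
  edge (6, 12)→(6, 14): d=(0,2) inclusive
    (2,3)@(5, 7): e=[0,0,2] → X  [on edge]
    (3,3)@(7, 7): e=[14,-10,-2] → .
    (2,4)@(5, 9): e=[-2,2,2] → .
    (3,8)@(7, 17): e=[4,0,-2] → .  [on edge]
    (3,10)@(7, 21): e=[0,4,-2] → .  [on edge]
  covered (1 px):
    . . . . . .
    . . . . . .
    . . . . . .
    . . X . . .
    . . . . . .
    . . . . . .
    . . . . . .
    . . . . . .
    . . . . . .
    . . . . . .
    . . . . . .

Answer: 32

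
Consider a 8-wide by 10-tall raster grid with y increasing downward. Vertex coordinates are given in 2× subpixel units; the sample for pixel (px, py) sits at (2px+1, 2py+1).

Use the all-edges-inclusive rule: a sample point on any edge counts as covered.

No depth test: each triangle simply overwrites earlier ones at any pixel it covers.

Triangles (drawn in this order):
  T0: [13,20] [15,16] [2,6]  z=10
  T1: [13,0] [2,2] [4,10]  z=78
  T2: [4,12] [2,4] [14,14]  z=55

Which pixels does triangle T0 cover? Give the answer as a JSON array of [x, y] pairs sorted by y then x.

T0:
  2·area = 72  (B↔C swapped to make it positive)
  edge (13, 20)→(2, 6): d=(-11,-14) inclusive
  edge (2, 6)→(15, 16): d=(13,10) inclusive
  edge (15, 16)→(13, 20): d=(-2,4) inclusive
    (1,3)@(3, 7): e=[3,3,66] → █
    (2,3)@(5, 7): e=[31,-17,58] → ·
    (1,4)@(3, 9): e=[-19,29,62] → ·
    (2,4)@(5, 9): e=[9,9,54] → █
    (3,4)@(7, 9): e=[37,-11,46] → ·
    (2,5)@(5, 11): e=[-13,35,50] → ·
    (3,5)@(7, 11): e=[15,15,42] → █
    (4,5)@(9, 11): e=[43,-5,34] → ·
    (3,6)@(7, 13): e=[-7,41,38] → ·
    (4,6)@(9, 13): e=[21,21,30] → █
    (5,6)@(11, 13): e=[49,1,22] → █
    (6,6)@(13, 13): e=[77,-19,14] → ·
  covered (10 px):
    · · · · · · · ·
    · · · · · · · ·
    · · · · · · · ·
    · █ · · · · · ·
    · · █ · · · · ·
    · · · █ · · · ·
    · · · · █ █ · ·
    · · · · · █ █ ·
    · · · · · █ █ ·
    · · · · · · █ ·
T1:
  2·area = 92  (B↔C swapped to make it positive)
  edge (13, 0)→(4, 10): d=(-9,10) inclusive
  edge (4, 10)→(2, 2): d=(-2,-8) inclusive
  edge (2, 2)→(13, 0): d=(11,-2) inclusive
    (4,0)@(9, 1): e=[31,58,3] → █
    (5,0)@(11, 1): e=[11,74,7] → █
    (6,0)@(13, 1): e=[-9,90,11] → ·
    (1,1)@(3, 3): e=[73,6,13] → █
    (2,1)@(5, 3): e=[53,22,17] → █
    (3,1)@(7, 3): e=[33,38,21] → █
    (5,1)@(11, 3): e=[-7,70,29] → ·
    (1,2)@(3, 5): e=[55,2,35] → █
    (4,2)@(9, 5): e=[-5,50,47] → ·
    (1,3)@(3, 7): e=[37,-2,57] → ·
    (2,3)@(5, 7): e=[17,14,61] → █
    (3,3)@(7, 7): e=[-3,30,65] → ·
  covered (10 px):
    · · · · █ █ · ·
    · █ █ █ █ · · ·
    · █ █ █ · · · ·
    · · █ · · · · ·
    · · · · · · · ·
    · · · · · · · ·
    · · · · · · · ·
    · · · · · · · ·
    · · · · · · · ·
    · · · · · · · ·
T2:
  2·area = 76
  edge (4, 12)→(2, 4): d=(-2,-8) inclusive
  edge (2, 4)→(14, 14): d=(12,10) inclusive
  edge (14, 14)→(4, 12): d=(-10,-2) inclusive
    (1,2)@(3, 5): e=[6,2,68] → █
    (2,2)@(5, 5): e=[22,-18,72] → ·
    (1,3)@(3, 7): e=[2,26,48] → █
    (2,3)@(5, 7): e=[18,6,52] → █
    (3,3)@(7, 7): e=[34,-14,56] → ·
    (1,4)@(3, 9): e=[-2,50,28] → ·
    (2,4)@(5, 9): e=[14,30,32] → █
    (3,4)@(7, 9): e=[30,10,36] → █
    (4,4)@(9, 9): e=[46,-10,40] → ·
    (2,5)@(5, 11): e=[10,54,12] → █
    (4,5)@(9, 11): e=[42,14,20] → █
    (5,5)@(11, 11): e=[58,-6,24] → ·
    (4,6)@(9, 13): e=[38,38,0] → █  [on edge]
  covered (10 px):
    · · · · · · · ·
    · · · · · · · ·
    · █ · · · · · ·
    · █ █ · · · · ·
    · · █ █ · · · ·
    · · █ █ █ · · ·
    · · · · █ █ · ·
    · · · · · · · ·
    · · · · · · · ·
    · · · · · · · ·

Result: [[1,3],[2,4],[3,5],[4,6],[5,6],[5,7],[6,7],[5,8],[6,8],[6,9]]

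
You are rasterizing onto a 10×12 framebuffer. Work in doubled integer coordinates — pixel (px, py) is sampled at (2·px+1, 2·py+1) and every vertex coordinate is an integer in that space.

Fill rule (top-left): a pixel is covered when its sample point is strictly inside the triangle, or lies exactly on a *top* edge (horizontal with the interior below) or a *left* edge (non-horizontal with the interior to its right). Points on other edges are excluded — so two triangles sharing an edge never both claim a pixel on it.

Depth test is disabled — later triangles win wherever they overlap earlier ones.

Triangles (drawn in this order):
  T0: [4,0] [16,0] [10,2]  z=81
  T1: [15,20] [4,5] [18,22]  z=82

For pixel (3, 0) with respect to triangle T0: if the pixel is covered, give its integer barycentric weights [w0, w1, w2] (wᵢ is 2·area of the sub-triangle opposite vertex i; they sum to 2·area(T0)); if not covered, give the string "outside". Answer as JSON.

T0:
  2·area = 24
  edge (4, 0)→(16, 0): d=(12,0) top-left  bias=+0
  edge (16, 0)→(10, 2): d=(-6,2) right/bottom  bias=-1
  edge (10, 2)→(4, 0): d=(-6,-2) top-left  bias=+0
    (3,0)@(7, 1): e=[12,12,0] → █  [on edge]
    (4,0)@(9, 1): e=[12,8,4] → █
    (5,0)@(11, 1): e=[12,4,8] → █
    (6,0)@(13, 1): e=[12,0,12] → ·  [on edge]
    (3,1)@(7, 3): e=[36,0,-12] → ·  [on edge]
    (4,1)@(9, 3): e=[36,-4,-8] → ·
    (5,1)@(11, 3): e=[36,-8,-4] → ·
    (6,1)@(13, 3): e=[36,-12,0] → ·  [on edge]
    (0,2)@(1, 5): e=[60,0,-36] → ·  [on edge]
    (9,2)@(19, 5): e=[60,-36,0] → ·  [on edge]
  covered (3 px):
    · · · █ █ █ · · · ·
    · · · · · · · · · ·
    · · · · · · · · · ·
    · · · · · · · · · ·
    · · · · · · · · · ·
    · · · · · · · · · ·
    · · · · · · · · · ·
    · · · · · · · · · ·
    · · · · · · · · · ·
    · · · · · · · · · ·
    · · · · · · · · · ·
    · · · · · · · · · ·
T1:
  2·area = 23
  edge (15, 20)→(4, 5): d=(-11,-15) top-left  bias=+0
  edge (4, 5)→(18, 22): d=(14,17) right/bottom  bias=-1
  edge (18, 22)→(15, 20): d=(-3,-2) top-left  bias=+0
    (3,4)@(7, 9): e=[1,5,17] → █
    (4,4)@(9, 9): e=[31,-29,21] → ·
    (3,5)@(7, 11): e=[-21,33,11] → ·
    (6,8)@(13, 17): e=[3,15,5] → █
    (7,8)@(15, 17): e=[33,-19,9] → ·
    (6,9)@(13, 19): e=[-19,43,-1] → ·
    (7,9)@(15, 19): e=[11,9,3] → █
    (8,9)@(17, 19): e=[41,-25,7] → ·
    (7,10)@(15, 21): e=[-11,37,-3] → ·
    (8,10)@(17, 21): e=[19,3,1] → █
    (9,10)@(19, 21): e=[49,-31,5] → ·
    (8,11)@(17, 23): e=[-3,31,-5] → ·
  covered (4 px):
    · · · · · · · · · ·
    · · · · · · · · · ·
    · · · · · · · · · ·
    · · · · · · · · · ·
    · · · █ · · · · · ·
    · · · · · · · · · ·
    · · · · · · · · · ·
    · · · · · · · · · ·
    · · · · · · █ · · ·
    · · · · · · · █ · ·
    · · · · · · · · █ ·
    · · · · · · · · · ·

Final: [12,0,12]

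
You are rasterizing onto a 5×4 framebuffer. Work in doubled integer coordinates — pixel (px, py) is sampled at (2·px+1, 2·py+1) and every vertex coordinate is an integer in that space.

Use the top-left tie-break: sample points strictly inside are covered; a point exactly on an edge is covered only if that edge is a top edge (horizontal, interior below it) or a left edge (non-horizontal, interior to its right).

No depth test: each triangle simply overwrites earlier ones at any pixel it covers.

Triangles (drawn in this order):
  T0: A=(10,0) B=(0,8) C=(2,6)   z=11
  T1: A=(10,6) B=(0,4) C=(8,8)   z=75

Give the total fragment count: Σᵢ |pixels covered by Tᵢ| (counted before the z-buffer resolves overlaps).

T0:
  2·area = 4
  edge (10, 0)→(0, 8): d=(-10,8) right/bottom  bias=-1
  edge (0, 8)→(2, 6): d=(2,-2) top-left  bias=+0
  edge (2, 6)→(10, 0): d=(8,-6) top-left  bias=+0
    (3,0)@(7, 1): e=[14,0,-10] → .  [on edge]
    (2,1)@(5, 3): e=[10,0,-6] → .  [on edge]
    (1,2)@(3, 5): e=[6,0,-2] → .  [on edge]
    (0,3)@(1, 7): e=[2,0,2] → X  [on edge]
    (1,3)@(3, 7): e=[-14,4,14] → .
  covered (1 px):
    . . . . .
    . . . . .
    . . . . .
    X . . . .
T1:
  2·area = 24  (B↔C swapped to make it positive)
  edge (10, 6)→(8, 8): d=(-2,2) right/bottom  bias=-1
  edge (8, 8)→(0, 4): d=(-8,-4) top-left  bias=+0
  edge (0, 4)→(10, 6): d=(10,2) right/bottom  bias=-1
    (1,2)@(3, 5): e=[16,4,4] → X
    (2,2)@(5, 5): e=[12,12,0] → .  [on edge]
    (1,3)@(3, 7): e=[12,-12,24] → .
    (3,3)@(7, 7): e=[4,4,16] → X
    (4,3)@(9, 7): e=[0,12,12] → .  [on edge]
  covered (2 px):
    . . . . .
    . . . . .
    . X . . .
    . . . X .

Final: 3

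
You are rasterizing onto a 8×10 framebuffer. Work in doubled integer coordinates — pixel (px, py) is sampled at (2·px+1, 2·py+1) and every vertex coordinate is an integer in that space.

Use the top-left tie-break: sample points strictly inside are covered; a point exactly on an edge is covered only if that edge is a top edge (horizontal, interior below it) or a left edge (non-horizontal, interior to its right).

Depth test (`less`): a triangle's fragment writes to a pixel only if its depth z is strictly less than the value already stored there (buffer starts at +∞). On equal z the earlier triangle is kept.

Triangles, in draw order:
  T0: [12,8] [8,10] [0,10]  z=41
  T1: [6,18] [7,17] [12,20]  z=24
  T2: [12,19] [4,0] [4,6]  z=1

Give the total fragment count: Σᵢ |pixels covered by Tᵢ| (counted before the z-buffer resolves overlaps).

T0:
  2·area = 16
  edge (12, 8)→(8, 10): d=(-4,2) right/bottom  bias=-1
  edge (8, 10)→(0, 10): d=(-8,0) right/bottom  bias=-1
  edge (0, 10)→(12, 8): d=(12,-2) top-left  bias=+0
    (3,4)@(7, 9): e=[6,8,2] → █
    (4,4)@(9, 9): e=[2,8,6] → █
    (5,4)@(11, 9): e=[-2,8,10] → ·
    (3,5)@(7, 11): e=[-2,-8,26] → ·
    (4,5)@(9, 11): e=[-6,-8,30] → ·
  covered (2 px):
    · · · · · · · ·
    · · · · · · · ·
    · · · · · · · ·
    · · · · · · · ·
    · · · █ █ · · ·
    · · · · · · · ·
    · · · · · · · ·
    · · · · · · · ·
    · · · · · · · ·
    · · · · · · · ·
T1:
  2·area = 8
  edge (6, 18)→(7, 17): d=(1,-1) top-left  bias=+0
  edge (7, 17)→(12, 20): d=(5,3) right/bottom  bias=-1
  edge (12, 20)→(6, 18): d=(-6,-2) top-left  bias=+0
    (7,4)@(15, 9): e=[0,-64,72] → ·  [on edge]
    (6,5)@(13, 11): e=[0,-48,56] → ·  [on edge]
    (5,6)@(11, 13): e=[0,-32,40] → ·  [on edge]
    (4,7)@(9, 15): e=[0,-16,24] → ·  [on edge]
    (1,8)@(3, 17): e=[-4,12,0] → ·  [on edge]
    (3,8)@(7, 17): e=[0,0,8] → ·  [on edge]
    (2,9)@(5, 19): e=[0,16,-8] → ·  [on edge]
    (4,9)@(9, 19): e=[4,4,0] → █  [on edge]
    (5,9)@(11, 19): e=[6,-2,4] → ·
  covered (1 px):
    · · · · · · · ·
    · · · · · · · ·
    · · · · · · · ·
    · · · · · · · ·
    · · · · · · · ·
    · · · · · · · ·
    · · · · · · · ·
    · · · · · · · ·
    · · · · · · · ·
    · · · · █ · · ·
T2:
  2·area = 48  (B↔C swapped to make it positive)
  edge (12, 19)→(4, 6): d=(-8,-13) top-left  bias=+0
  edge (4, 6)→(4, 0): d=(0,-6) top-left  bias=+0
  edge (4, 0)→(12, 19): d=(8,19) right/bottom  bias=-1
    (2,1)@(5, 3): e=[37,6,5] → █
    (3,1)@(7, 3): e=[63,18,-33] → ·
    (2,2)@(5, 5): e=[21,6,21] → █
    (3,2)@(7, 5): e=[47,18,-17] → ·
    (2,3)@(5, 7): e=[5,6,37] → █
    (3,3)@(7, 7): e=[31,18,-1] → ·
    (2,4)@(5, 9): e=[-11,6,53] → ·
    (3,4)@(7, 9): e=[15,18,15] → █
    (4,4)@(9, 9): e=[41,30,-23] → ·
    (3,5)@(7, 11): e=[-1,18,31] → ·
    (4,6)@(9, 13): e=[9,30,9] → █
    (5,6)@(11, 13): e=[35,42,-29] → ·
  covered (6 px):
    · · · · · · · ·
    · · █ · · · · ·
    · · █ · · · · ·
    · · █ · · · · ·
    · · · █ · · · ·
    · · · · · · · ·
    · · · · █ · · ·
    · · · · · · · ·
    · · · · · █ · ·
    · · · · · · · ·

Answer: 9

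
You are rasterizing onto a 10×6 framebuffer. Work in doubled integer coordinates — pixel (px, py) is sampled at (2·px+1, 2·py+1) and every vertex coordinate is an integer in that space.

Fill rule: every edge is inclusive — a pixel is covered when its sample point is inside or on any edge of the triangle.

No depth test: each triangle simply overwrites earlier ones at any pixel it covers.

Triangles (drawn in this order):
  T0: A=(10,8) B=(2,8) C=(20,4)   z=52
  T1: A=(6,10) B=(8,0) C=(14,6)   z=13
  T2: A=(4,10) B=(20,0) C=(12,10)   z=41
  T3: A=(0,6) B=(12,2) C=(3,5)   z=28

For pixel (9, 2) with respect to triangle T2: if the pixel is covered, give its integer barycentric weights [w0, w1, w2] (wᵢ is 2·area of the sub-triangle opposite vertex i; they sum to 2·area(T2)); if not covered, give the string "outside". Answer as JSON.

T0:
  2·area = 32
  edge (10, 8)→(2, 8): d=(-8,0) inclusive
  edge (2, 8)→(20, 4): d=(18,-4) inclusive
  edge (20, 4)→(10, 8): d=(-10,4) inclusive
    (8,2)@(17, 5): e=[24,6,2] → █
    (9,2)@(19, 5): e=[24,14,-6] → ·
    (3,3)@(7, 7): e=[8,2,22] → █
    (4,3)@(9, 7): e=[8,10,14] → █
    (5,3)@(11, 7): e=[8,18,6] → █
    (6,3)@(13, 7): e=[8,26,-2] → ·
    (8,3)@(17, 7): e=[8,42,-18] → ·
    (3,4)@(7, 9): e=[-8,38,2] → ·
    (4,4)@(9, 9): e=[-8,46,-6] → ·
    (5,4)@(11, 9): e=[-8,54,-14] → ·
  covered (4 px):
    · · · · · · · · · ·
    · · · · · · · · · ·
    · · · · · · · · █ ·
    · · · █ █ █ · · · ·
    · · · · · · · · · ·
    · · · · · · · · · ·
T1:
  2·area = 72
  edge (6, 10)→(8, 0): d=(2,-10) inclusive
  edge (8, 0)→(14, 6): d=(6,6) inclusive
  edge (14, 6)→(6, 10): d=(-8,4) inclusive
    (4,0)@(9, 1): e=[12,0,60] → █  [on edge]
    (5,0)@(11, 1): e=[32,-12,52] → ·
    (4,1)@(9, 3): e=[16,12,44] → █
    (5,1)@(11, 3): e=[36,0,36] → █  [on edge]
    (6,1)@(13, 3): e=[56,-12,28] → ·
    (3,2)@(7, 5): e=[0,36,36] → █  [on edge]
    (6,2)@(13, 5): e=[60,0,12] → █  [on edge]
    (7,2)@(15, 5): e=[80,-12,4] → ·
    (3,3)@(7, 7): e=[4,48,20] → █
    (6,3)@(13, 7): e=[64,12,-4] → ·
    (7,3)@(15, 7): e=[84,0,-12] → ·  [on edge]
    (3,4)@(7, 9): e=[8,60,4] → █
    (8,4)@(17, 9): e=[108,0,-36] → ·  [on edge]
    (9,5)@(19, 11): e=[132,0,-60] → ·  [on edge]
  covered (11 px):
    · · · · █ · · · · ·
    · · · · █ █ · · · ·
    · · · █ █ █ █ · · ·
    · · · █ █ █ · · · ·
    · · · █ · · · · · ·
    · · · · · · · · · ·
T2:
  2·area = 80
  edge (4, 10)→(20, 0): d=(16,-10) inclusive
  edge (20, 0)→(12, 10): d=(-8,10) inclusive
  edge (12, 10)→(4, 10): d=(-8,0) inclusive
    (9,0)@(19, 1): e=[6,2,72] → █
    (8,1)@(17, 3): e=[18,6,56] → █
    (9,1)@(19, 3): e=[38,-14,56] → ·
    (6,2)@(13, 5): e=[10,30,40] → █
    (7,2)@(15, 5): e=[30,10,40] → █
    (8,2)@(17, 5): e=[50,-10,40] → ·
    (4,3)@(9, 7): e=[2,54,24] → █
    (5,3)@(11, 7): e=[22,34,24] → █
    (7,3)@(15, 7): e=[62,-6,24] → ·
    (3,4)@(7, 9): e=[14,58,8] → █
    (6,4)@(13, 9): e=[74,-2,8] → ·
    (3,5)@(7, 11): e=[46,42,-8] → ·
  covered (10 px):
    · · · · · · · · · █
    · · · · · · · · █ ·
    · · · · · · █ █ · ·
    · · · · █ █ █ · · ·
    · · · █ █ █ · · · ·
    · · · · · · · · · ·
T3:
  degenerate (2·area = 0) — covers nothing

Answer: "outside"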